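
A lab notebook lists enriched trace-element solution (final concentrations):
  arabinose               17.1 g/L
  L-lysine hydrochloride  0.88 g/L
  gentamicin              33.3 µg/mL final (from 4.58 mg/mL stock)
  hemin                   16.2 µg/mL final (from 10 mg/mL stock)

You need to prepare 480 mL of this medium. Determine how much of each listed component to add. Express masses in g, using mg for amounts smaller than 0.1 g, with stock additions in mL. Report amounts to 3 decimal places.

arabinose 8.208 g; L-lysine hydrochloride 0.422 g; gentamicin 3.490 mL; hemin 0.778 mL

Working volume: 480 mL = 0.48 L.
arabinose: 17.1 g/L × 0.48 L = 8.208 g
L-lysine hydrochloride: 0.88 g/L × 0.48 L = 0.422 g
gentamicin: dilute stock: 33.3 µg/mL × 480 mL ÷ 4580 µg/mL = 3.490 mL
hemin: dilute stock: 16.2 µg/mL × 480 mL ÷ 10000 µg/mL = 0.778 mL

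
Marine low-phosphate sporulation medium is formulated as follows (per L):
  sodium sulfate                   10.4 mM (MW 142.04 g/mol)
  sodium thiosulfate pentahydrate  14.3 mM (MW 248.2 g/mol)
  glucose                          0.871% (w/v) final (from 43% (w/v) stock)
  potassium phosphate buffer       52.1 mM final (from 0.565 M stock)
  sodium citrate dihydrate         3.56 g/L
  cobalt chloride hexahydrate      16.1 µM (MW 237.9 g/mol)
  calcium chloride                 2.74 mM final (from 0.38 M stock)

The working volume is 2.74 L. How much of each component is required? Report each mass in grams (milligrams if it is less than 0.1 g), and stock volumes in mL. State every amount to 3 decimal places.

Scale factor relative to 1 L: 2.74.
sodium sulfate: 10.4 mmol/L × 142.04 g/mol × 2.74 L ÷ 1000 = 4.048 g
sodium thiosulfate pentahydrate: 14.3 mmol/L × 248.2 g/mol × 2.74 L ÷ 1000 = 9.725 g
glucose: dilute stock: 0.871% ÷ 43% × 2740 mL = 55.501 mL
potassium phosphate buffer: dilute stock: 52.1 mM × 2740 mL ÷ 565 mM = 252.662 mL
sodium citrate dihydrate: 3.56 g/L × 2.74 L = 9.754 g
cobalt chloride hexahydrate: 16.1 µmol/L × 237.9 g/mol × 2.74 L ÷ 1000 = 10.495 mg
calcium chloride: C1V1 = C2V2 → 2.74 mM × 2740 mL ÷ 380 mM = 19.757 mL

sodium sulfate 4.048 g; sodium thiosulfate pentahydrate 9.725 g; glucose 55.501 mL; potassium phosphate buffer 252.662 mL; sodium citrate dihydrate 9.754 g; cobalt chloride hexahydrate 10.495 mg; calcium chloride 19.757 mL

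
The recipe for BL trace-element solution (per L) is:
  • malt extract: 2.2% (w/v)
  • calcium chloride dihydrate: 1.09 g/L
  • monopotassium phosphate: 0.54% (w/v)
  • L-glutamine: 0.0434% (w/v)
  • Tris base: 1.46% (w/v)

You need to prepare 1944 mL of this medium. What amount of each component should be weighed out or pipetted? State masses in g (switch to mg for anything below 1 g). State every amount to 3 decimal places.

malt extract 42.768 g; calcium chloride dihydrate 2.119 g; monopotassium phosphate 10.498 g; L-glutamine 843.696 mg; Tris base 28.382 g

Working volume: 1944 mL = 1.944 L.
malt extract: 2.2 g per 100 mL × 1944 mL ÷ 100 = 42.768 g
calcium chloride dihydrate: 1.09 g/L × 1.944 L = 2.119 g
monopotassium phosphate: 0.54% w/v = 5.4 g/L → 5.4 × 1.944 L = 10.498 g
L-glutamine: 0.0434 g per 100 mL × 1944 mL ÷ 100 = 0.843696 g = 843.696 mg
Tris base: 1.46 g per 100 mL × 1944 mL ÷ 100 = 28.382 g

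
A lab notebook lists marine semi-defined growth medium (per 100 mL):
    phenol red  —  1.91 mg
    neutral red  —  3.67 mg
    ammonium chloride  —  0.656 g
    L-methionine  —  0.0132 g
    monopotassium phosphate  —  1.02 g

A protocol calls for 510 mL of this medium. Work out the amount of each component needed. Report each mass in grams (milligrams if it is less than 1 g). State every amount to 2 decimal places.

phenol red 9.74 mg; neutral red 18.72 mg; ammonium chloride 3.35 g; L-methionine 67.32 mg; monopotassium phosphate 5.20 g

Ratio of target to recipe volume: 510 / 100 = 5.1.
phenol red: 1.91 mg × (510 mL / 100 mL) = 9.74 mg
neutral red: 3.67 mg × (510 mL / 100 mL) = 18.72 mg
ammonium chloride: 0.656 g × (510 mL / 100 mL) = 3.35 g
L-methionine: 0.0132 g × (510 mL / 100 mL) = 0.06732 g = 67.32 mg
monopotassium phosphate: 1.02 g × (510 mL / 100 mL) = 5.20 g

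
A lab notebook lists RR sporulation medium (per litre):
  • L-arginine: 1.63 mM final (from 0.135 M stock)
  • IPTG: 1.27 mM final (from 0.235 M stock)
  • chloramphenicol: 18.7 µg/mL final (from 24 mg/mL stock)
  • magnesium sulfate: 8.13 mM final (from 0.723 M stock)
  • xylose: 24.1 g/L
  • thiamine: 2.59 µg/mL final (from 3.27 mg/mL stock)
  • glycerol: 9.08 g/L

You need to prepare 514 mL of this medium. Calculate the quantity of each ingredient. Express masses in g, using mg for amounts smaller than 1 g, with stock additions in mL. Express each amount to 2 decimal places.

L-arginine 6.21 mL; IPTG 2.78 mL; chloramphenicol 0.40 mL; magnesium sulfate 5.78 mL; xylose 12.39 g; thiamine 0.41 mL; glycerol 4.67 g

Working volume: 514 mL = 0.514 L.
L-arginine: dilute stock: 1.63 mM × 514 mL ÷ 135 mM = 6.21 mL
IPTG: V = C2·V2/C1 = 1.27 mM × 514 mL ÷ 235 mM = 2.78 mL
chloramphenicol: C1V1 = C2V2 → 18.7 µg/mL × 514 mL ÷ 24000 µg/mL = 0.40 mL
magnesium sulfate: C1V1 = C2V2 → 8.13 mM × 514 mL ÷ 723 mM = 5.78 mL
xylose: 24.1 g/L × 0.514 L = 12.39 g
thiamine: V = C2·V2/C1 = 2.59 µg/mL × 514 mL ÷ 3270 µg/mL = 0.41 mL
glycerol: 9.08 g/L × 0.514 L = 4.67 g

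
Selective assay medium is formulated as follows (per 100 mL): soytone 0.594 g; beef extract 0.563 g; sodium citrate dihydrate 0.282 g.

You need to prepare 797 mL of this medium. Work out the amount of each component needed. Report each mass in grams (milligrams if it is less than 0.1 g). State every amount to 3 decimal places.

Scale factor = 797 mL / 100 mL = 7.97.
soytone: 0.594 g × (797 mL / 100 mL) = 4.734 g
beef extract: 0.563 g × (797 mL / 100 mL) = 4.487 g
sodium citrate dihydrate: 0.282 g × (797 mL / 100 mL) = 2.248 g

soytone 4.734 g; beef extract 4.487 g; sodium citrate dihydrate 2.248 g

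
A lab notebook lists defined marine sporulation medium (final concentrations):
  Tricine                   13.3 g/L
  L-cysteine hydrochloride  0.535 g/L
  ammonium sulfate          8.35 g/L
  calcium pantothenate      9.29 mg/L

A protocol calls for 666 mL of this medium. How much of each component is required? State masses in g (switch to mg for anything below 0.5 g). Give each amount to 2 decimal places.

Tricine 8.86 g; L-cysteine hydrochloride 356.31 mg; ammonium sulfate 5.56 g; calcium pantothenate 6.19 mg

Scale factor relative to 1 L: 0.666.
Tricine: 13.3 g/L × 0.666 L = 8.86 g
L-cysteine hydrochloride: 0.535 g/L × 0.666 L = 0.35631 g = 356.31 mg
ammonium sulfate: 8.35 g/L × 0.666 L = 5.56 g
calcium pantothenate: 9.29 mg/L × 0.666 L = 6.19 mg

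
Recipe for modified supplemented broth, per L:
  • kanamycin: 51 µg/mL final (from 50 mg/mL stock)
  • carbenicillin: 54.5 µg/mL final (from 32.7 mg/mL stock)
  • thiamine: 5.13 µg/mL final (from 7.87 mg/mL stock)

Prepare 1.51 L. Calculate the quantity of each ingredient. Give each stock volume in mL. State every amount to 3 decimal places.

kanamycin 1.540 mL; carbenicillin 2.517 mL; thiamine 0.984 mL

Scale factor relative to 1 L: 1.51.
kanamycin: dilute stock: 51 µg/mL × 1510 mL ÷ 50000 µg/mL = 1.540 mL
carbenicillin: V = C2·V2/C1 = 54.5 µg/mL × 1510 mL ÷ 32700 µg/mL = 2.517 mL
thiamine: V = C2·V2/C1 = 5.13 µg/mL × 1510 mL ÷ 7870 µg/mL = 0.984 mL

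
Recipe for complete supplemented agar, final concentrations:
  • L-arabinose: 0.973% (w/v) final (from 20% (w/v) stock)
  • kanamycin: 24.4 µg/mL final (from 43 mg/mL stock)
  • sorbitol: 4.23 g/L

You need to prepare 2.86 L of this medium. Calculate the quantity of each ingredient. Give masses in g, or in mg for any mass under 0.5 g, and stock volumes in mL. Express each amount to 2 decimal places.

Scale factor relative to 1 L: 2.86.
L-arabinose: C1V1 = C2V2 → 0.973% ÷ 20% × 2860 mL = 139.14 mL
kanamycin: dilute stock: 24.4 µg/mL × 2860 mL ÷ 43000 µg/mL = 1.62 mL
sorbitol: 4.23 g/L × 2.86 L = 12.10 g

L-arabinose 139.14 mL; kanamycin 1.62 mL; sorbitol 12.10 g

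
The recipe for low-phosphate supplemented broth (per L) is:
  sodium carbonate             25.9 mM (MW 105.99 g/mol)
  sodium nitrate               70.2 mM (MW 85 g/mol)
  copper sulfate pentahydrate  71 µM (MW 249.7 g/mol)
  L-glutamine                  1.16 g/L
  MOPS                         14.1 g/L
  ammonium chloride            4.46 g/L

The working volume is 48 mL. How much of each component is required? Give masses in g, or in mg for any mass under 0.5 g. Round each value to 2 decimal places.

sodium carbonate 131.77 mg; sodium nitrate 286.42 mg; copper sulfate pentahydrate 0.85 mg; L-glutamine 55.68 mg; MOPS 0.68 g; ammonium chloride 214.08 mg

Target volume = 48 mL = 0.048 L.
sodium carbonate: 25.9 mmol/L × 105.99 mg/mmol × 0.048 L = 131.77 mg
sodium nitrate: 70.2 mmol/L × 85 mg/mmol × 0.048 L = 286.42 mg
copper sulfate pentahydrate: 71 µmol/L × 249.7 g/mol × 0.048 L ÷ 1000 = 0.85 mg
L-glutamine: 1.16 g/L × 0.048 L = 0.05568 g = 55.68 mg
MOPS: 14.1 g/L × 0.048 L = 0.68 g
ammonium chloride: 4.46 g/L × 0.048 L = 0.21408 g = 214.08 mg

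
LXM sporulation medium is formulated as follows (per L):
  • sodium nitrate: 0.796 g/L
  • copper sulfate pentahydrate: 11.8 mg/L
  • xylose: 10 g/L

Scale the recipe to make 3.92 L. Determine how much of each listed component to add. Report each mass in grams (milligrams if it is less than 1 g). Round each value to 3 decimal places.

sodium nitrate 3.120 g; copper sulfate pentahydrate 46.256 mg; xylose 39.200 g

Scale factor relative to 1 L: 3.92.
sodium nitrate: 0.796 g/L × 3.92 L = 3.120 g
copper sulfate pentahydrate: 11.8 mg/L × 3.92 L = 46.256 mg
xylose: 10 g/L × 3.92 L = 39.200 g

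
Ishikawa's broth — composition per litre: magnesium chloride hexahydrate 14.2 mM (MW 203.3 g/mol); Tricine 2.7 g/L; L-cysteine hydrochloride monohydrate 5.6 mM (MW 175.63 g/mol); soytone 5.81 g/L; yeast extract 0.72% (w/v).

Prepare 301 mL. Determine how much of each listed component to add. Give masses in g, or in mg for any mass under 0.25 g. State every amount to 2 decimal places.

Target volume = 301 mL = 0.301 L.
magnesium chloride hexahydrate: 14.2 mmol/L × 203.3 g/mol × 0.301 L ÷ 1000 = 0.87 g
Tricine: 2.7 g/L × 0.301 L = 0.81 g
L-cysteine hydrochloride monohydrate: 5.6 mmol/L × 175.63 g/mol × 0.301 L ÷ 1000 = 0.30 g
soytone: 5.81 g/L × 0.301 L = 1.75 g
yeast extract: 0.72% w/v = 7.2 g/L → 7.2 × 0.301 L = 2.17 g

magnesium chloride hexahydrate 0.87 g; Tricine 0.81 g; L-cysteine hydrochloride monohydrate 0.30 g; soytone 1.75 g; yeast extract 2.17 g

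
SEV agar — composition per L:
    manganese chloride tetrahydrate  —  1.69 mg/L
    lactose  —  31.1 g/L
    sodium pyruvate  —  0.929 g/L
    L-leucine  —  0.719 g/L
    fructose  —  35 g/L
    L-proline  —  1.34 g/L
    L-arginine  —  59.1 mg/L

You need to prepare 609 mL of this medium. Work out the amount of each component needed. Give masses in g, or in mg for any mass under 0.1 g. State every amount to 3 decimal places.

Working volume: 609 mL = 0.609 L.
manganese chloride tetrahydrate: 1.69 mg/L × 0.609 L = 1.029 mg
lactose: 31.1 g/L × 0.609 L = 18.940 g
sodium pyruvate: 0.929 g/L × 0.609 L = 0.566 g
L-leucine: 0.719 g/L × 0.609 L = 0.438 g
fructose: 35 g/L × 0.609 L = 21.315 g
L-proline: 1.34 g/L × 0.609 L = 0.816 g
L-arginine: 59.1 mg/L × 0.609 L = 35.992 mg

manganese chloride tetrahydrate 1.029 mg; lactose 18.940 g; sodium pyruvate 0.566 g; L-leucine 0.438 g; fructose 21.315 g; L-proline 0.816 g; L-arginine 35.992 mg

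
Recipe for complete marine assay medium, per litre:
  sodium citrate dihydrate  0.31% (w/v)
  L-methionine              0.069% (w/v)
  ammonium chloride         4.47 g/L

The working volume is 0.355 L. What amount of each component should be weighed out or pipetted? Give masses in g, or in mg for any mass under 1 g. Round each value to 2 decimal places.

sodium citrate dihydrate 1.10 g; L-methionine 244.95 mg; ammonium chloride 1.59 g

Scale factor relative to 1 L: 0.355.
sodium citrate dihydrate: 0.31% w/v = 3.1 g/L → 3.1 × 0.355 L = 1.10 g
L-methionine: 0.069% w/v = 0.69 g/L → 0.69 × 0.355 L = 0.24495 g = 244.95 mg
ammonium chloride: 4.47 g/L × 0.355 L = 1.59 g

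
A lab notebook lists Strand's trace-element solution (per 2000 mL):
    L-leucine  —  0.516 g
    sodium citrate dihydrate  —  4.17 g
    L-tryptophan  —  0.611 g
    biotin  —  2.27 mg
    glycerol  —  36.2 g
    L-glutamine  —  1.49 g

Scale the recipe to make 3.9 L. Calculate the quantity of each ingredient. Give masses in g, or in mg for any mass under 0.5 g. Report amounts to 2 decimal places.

Ratio of target to recipe volume: 3900 / 2000 = 1.95.
L-leucine: 0.516 g × (3900 mL / 2000 mL) = 1.01 g
sodium citrate dihydrate: 4.17 g × (3900 mL / 2000 mL) = 8.13 g
L-tryptophan: 0.611 g × (3900 mL / 2000 mL) = 1.19 g
biotin: 2.27 mg × (3900 mL / 2000 mL) = 4.43 mg
glycerol: 36.2 g × (3900 mL / 2000 mL) = 70.59 g
L-glutamine: 1.49 g × (3900 mL / 2000 mL) = 2.91 g

L-leucine 1.01 g; sodium citrate dihydrate 8.13 g; L-tryptophan 1.19 g; biotin 4.43 mg; glycerol 70.59 g; L-glutamine 2.91 g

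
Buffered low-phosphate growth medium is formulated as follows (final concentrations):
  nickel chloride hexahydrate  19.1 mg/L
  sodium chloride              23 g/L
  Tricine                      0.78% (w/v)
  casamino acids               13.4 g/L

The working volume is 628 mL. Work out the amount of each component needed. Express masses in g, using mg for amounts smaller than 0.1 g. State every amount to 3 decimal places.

Working volume: 628 mL = 0.628 L.
nickel chloride hexahydrate: 19.1 mg/L × 0.628 L = 11.995 mg
sodium chloride: 23 g/L × 0.628 L = 14.444 g
Tricine: 0.78% w/v = 7.8 g/L → 7.8 × 0.628 L = 4.898 g
casamino acids: 13.4 g/L × 0.628 L = 8.415 g

nickel chloride hexahydrate 11.995 mg; sodium chloride 14.444 g; Tricine 4.898 g; casamino acids 8.415 g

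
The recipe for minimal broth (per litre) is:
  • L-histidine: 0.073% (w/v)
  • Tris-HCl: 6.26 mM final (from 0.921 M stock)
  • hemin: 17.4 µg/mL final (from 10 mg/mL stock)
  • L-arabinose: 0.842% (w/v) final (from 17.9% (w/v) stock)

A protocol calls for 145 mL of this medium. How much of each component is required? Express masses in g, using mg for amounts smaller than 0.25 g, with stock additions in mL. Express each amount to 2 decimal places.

L-histidine 105.85 mg; Tris-HCl 0.99 mL; hemin 0.25 mL; L-arabinose 6.82 mL

Scale factor relative to 1 L: 0.145.
L-histidine: 0.073% w/v = 0.73 g/L → 0.73 × 0.145 L = 0.10585 g = 105.85 mg
Tris-HCl: dilute stock: 6.26 mM × 145 mL ÷ 921 mM = 0.99 mL
hemin: dilute stock: 17.4 µg/mL × 145 mL ÷ 10000 µg/mL = 0.25 mL
L-arabinose: C1V1 = C2V2 → 0.842% ÷ 17.9% × 145 mL = 6.82 mL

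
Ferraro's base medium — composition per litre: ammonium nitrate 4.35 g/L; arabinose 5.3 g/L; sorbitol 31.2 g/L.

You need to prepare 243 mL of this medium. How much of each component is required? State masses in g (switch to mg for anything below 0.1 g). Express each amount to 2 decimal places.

Working volume: 243 mL = 0.243 L.
ammonium nitrate: 4.35 g/L × 0.243 L = 1.06 g
arabinose: 5.3 g/L × 0.243 L = 1.29 g
sorbitol: 31.2 g/L × 0.243 L = 7.58 g

ammonium nitrate 1.06 g; arabinose 1.29 g; sorbitol 7.58 g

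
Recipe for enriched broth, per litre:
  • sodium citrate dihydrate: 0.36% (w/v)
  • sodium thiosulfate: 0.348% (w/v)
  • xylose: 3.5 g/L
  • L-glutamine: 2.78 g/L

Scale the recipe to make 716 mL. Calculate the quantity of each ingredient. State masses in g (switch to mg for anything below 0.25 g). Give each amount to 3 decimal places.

sodium citrate dihydrate 2.578 g; sodium thiosulfate 2.492 g; xylose 2.506 g; L-glutamine 1.990 g

Working volume: 716 mL = 0.716 L.
sodium citrate dihydrate: 0.36% w/v = 3.6 g/L → 3.6 × 0.716 L = 2.578 g
sodium thiosulfate: 0.348 g per 100 mL × 716 mL ÷ 100 = 2.492 g
xylose: 3.5 g/L × 0.716 L = 2.506 g
L-glutamine: 2.78 g/L × 0.716 L = 1.990 g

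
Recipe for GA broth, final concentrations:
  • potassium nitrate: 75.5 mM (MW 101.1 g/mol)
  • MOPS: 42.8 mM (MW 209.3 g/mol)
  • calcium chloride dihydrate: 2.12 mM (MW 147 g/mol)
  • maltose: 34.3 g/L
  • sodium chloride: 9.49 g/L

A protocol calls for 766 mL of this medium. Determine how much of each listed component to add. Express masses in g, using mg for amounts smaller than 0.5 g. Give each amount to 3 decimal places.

potassium nitrate 5.847 g; MOPS 6.862 g; calcium chloride dihydrate 238.716 mg; maltose 26.274 g; sodium chloride 7.269 g

Scale factor relative to 1 L: 0.766.
potassium nitrate: 75.5 mmol/L × 101.1 g/mol × 0.766 L ÷ 1000 = 5.847 g
MOPS: 42.8 mmol/L × 209.3 g/mol × 0.766 L ÷ 1000 = 6.862 g
calcium chloride dihydrate: 2.12 mmol/L × 147 mg/mmol × 0.766 L = 238.716 mg
maltose: 34.3 g/L × 0.766 L = 26.274 g
sodium chloride: 9.49 g/L × 0.766 L = 7.269 g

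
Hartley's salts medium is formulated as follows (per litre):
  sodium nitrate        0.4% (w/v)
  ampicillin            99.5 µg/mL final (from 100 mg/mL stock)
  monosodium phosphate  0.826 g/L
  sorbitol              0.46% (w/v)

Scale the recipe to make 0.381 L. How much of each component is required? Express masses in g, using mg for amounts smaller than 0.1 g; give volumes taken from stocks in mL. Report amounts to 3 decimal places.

Working volume: 0.381 L.
sodium nitrate: 0.4 g per 100 mL × 381 mL ÷ 100 = 1.524 g
ampicillin: C1V1 = C2V2 → 99.5 µg/mL × 381 mL ÷ 100000 µg/mL = 0.379 mL
monosodium phosphate: 0.826 g/L × 0.381 L = 0.315 g
sorbitol: 0.46 g per 100 mL × 381 mL ÷ 100 = 1.753 g

sodium nitrate 1.524 g; ampicillin 0.379 mL; monosodium phosphate 0.315 g; sorbitol 1.753 g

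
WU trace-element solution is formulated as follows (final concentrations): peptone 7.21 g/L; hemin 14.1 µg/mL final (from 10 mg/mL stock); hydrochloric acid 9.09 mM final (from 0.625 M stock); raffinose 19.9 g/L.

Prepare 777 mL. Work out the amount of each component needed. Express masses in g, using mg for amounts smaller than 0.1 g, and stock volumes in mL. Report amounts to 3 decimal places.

peptone 5.602 g; hemin 1.096 mL; hydrochloric acid 11.301 mL; raffinose 15.462 g

Target volume = 777 mL = 0.777 L.
peptone: 7.21 g/L × 0.777 L = 5.602 g
hemin: dilute stock: 14.1 µg/mL × 777 mL ÷ 10000 µg/mL = 1.096 mL
hydrochloric acid: C1V1 = C2V2 → 9.09 mM × 777 mL ÷ 625 mM = 11.301 mL
raffinose: 19.9 g/L × 0.777 L = 15.462 g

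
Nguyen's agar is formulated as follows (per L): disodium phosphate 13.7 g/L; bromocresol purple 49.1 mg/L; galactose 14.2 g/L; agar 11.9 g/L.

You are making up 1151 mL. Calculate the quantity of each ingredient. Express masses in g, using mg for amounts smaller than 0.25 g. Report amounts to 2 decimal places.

disodium phosphate 15.77 g; bromocresol purple 56.51 mg; galactose 16.34 g; agar 13.70 g

Working volume: 1151 mL = 1.151 L.
disodium phosphate: 13.7 g/L × 1.151 L = 15.77 g
bromocresol purple: 49.1 mg/L × 1.151 L = 56.51 mg
galactose: 14.2 g/L × 1.151 L = 16.34 g
agar: 11.9 g/L × 1.151 L = 13.70 g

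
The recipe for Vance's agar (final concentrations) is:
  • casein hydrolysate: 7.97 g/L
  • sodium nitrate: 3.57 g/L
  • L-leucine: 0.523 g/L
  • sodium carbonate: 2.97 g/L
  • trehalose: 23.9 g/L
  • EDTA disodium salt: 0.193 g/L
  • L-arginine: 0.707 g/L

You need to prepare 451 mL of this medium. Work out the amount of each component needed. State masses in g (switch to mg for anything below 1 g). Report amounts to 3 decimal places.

casein hydrolysate 3.594 g; sodium nitrate 1.610 g; L-leucine 235.873 mg; sodium carbonate 1.339 g; trehalose 10.779 g; EDTA disodium salt 87.043 mg; L-arginine 318.857 mg

Target volume = 451 mL = 0.451 L.
casein hydrolysate: 7.97 g/L × 0.451 L = 3.594 g
sodium nitrate: 3.57 g/L × 0.451 L = 1.610 g
L-leucine: 0.523 g/L × 0.451 L = 0.235873 g = 235.873 mg
sodium carbonate: 2.97 g/L × 0.451 L = 1.339 g
trehalose: 23.9 g/L × 0.451 L = 10.779 g
EDTA disodium salt: 0.193 g/L × 0.451 L = 0.087043 g = 87.043 mg
L-arginine: 0.707 g/L × 0.451 L = 0.318857 g = 318.857 mg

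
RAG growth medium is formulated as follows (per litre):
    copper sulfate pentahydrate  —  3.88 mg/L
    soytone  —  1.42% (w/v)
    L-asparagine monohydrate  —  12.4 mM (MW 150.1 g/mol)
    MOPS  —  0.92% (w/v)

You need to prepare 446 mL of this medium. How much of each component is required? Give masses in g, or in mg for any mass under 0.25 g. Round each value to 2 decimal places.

copper sulfate pentahydrate 1.73 mg; soytone 6.33 g; L-asparagine monohydrate 0.83 g; MOPS 4.10 g

Working volume: 446 mL = 0.446 L.
copper sulfate pentahydrate: 3.88 mg/L × 0.446 L = 1.73 mg
soytone: 1.42% w/v = 14.2 g/L → 14.2 × 0.446 L = 6.33 g
L-asparagine monohydrate: 12.4 mmol/L × 150.1 g/mol × 0.446 L ÷ 1000 = 0.83 g
MOPS: 0.92% w/v = 9.2 g/L → 9.2 × 0.446 L = 4.10 g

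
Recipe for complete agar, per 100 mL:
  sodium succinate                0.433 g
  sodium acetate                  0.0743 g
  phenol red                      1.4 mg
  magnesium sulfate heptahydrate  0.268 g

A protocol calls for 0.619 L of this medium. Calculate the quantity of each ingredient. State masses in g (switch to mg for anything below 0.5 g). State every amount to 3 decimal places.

Scale factor = 619 mL / 100 mL = 6.19.
sodium succinate: 0.433 g × (619 mL / 100 mL) = 2.680 g
sodium acetate: 0.0743 g × (619 mL / 100 mL) = 0.459917 g = 459.917 mg
phenol red: 1.4 mg × (619 mL / 100 mL) = 8.666 mg
magnesium sulfate heptahydrate: 0.268 g × (619 mL / 100 mL) = 1.659 g

sodium succinate 2.680 g; sodium acetate 459.917 mg; phenol red 8.666 mg; magnesium sulfate heptahydrate 1.659 g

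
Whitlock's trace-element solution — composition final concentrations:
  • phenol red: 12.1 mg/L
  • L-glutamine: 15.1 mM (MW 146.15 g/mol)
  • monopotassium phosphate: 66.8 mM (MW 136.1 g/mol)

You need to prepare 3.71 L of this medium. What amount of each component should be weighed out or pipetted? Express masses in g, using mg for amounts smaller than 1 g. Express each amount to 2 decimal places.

Scale factor relative to 1 L: 3.71.
phenol red: 12.1 mg/L × 3.71 L = 44.89 mg
L-glutamine: 15.1 mmol/L × 146.15 g/mol × 3.71 L ÷ 1000 = 8.19 g
monopotassium phosphate: 66.8 mmol/L × 136.1 g/mol × 3.71 L ÷ 1000 = 33.73 g

phenol red 44.89 mg; L-glutamine 8.19 g; monopotassium phosphate 33.73 g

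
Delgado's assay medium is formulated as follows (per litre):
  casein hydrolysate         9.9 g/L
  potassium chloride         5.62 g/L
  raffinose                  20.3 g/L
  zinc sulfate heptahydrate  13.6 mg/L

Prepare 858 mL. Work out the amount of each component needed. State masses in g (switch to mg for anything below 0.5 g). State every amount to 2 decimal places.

Scale factor relative to 1 L: 0.858.
casein hydrolysate: 9.9 g/L × 0.858 L = 8.49 g
potassium chloride: 5.62 g/L × 0.858 L = 4.82 g
raffinose: 20.3 g/L × 0.858 L = 17.42 g
zinc sulfate heptahydrate: 13.6 mg/L × 0.858 L = 11.67 mg

casein hydrolysate 8.49 g; potassium chloride 4.82 g; raffinose 17.42 g; zinc sulfate heptahydrate 11.67 mg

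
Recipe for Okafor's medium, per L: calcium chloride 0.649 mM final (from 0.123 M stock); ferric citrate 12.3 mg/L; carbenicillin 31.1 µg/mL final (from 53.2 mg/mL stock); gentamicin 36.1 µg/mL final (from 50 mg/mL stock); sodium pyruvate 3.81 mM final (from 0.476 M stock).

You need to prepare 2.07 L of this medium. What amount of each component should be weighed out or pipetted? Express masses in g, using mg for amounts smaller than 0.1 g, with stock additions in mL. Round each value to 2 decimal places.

Scale factor relative to 1 L: 2.07.
calcium chloride: dilute stock: 0.649 mM × 2070 mL ÷ 123 mM = 10.92 mL
ferric citrate: 12.3 mg/L × 2.07 L = 25.46 mg
carbenicillin: V = C2·V2/C1 = 31.1 µg/mL × 2070 mL ÷ 53200 µg/mL = 1.21 mL
gentamicin: dilute stock: 36.1 µg/mL × 2070 mL ÷ 50000 µg/mL = 1.49 mL
sodium pyruvate: C1V1 = C2V2 → 3.81 mM × 2070 mL ÷ 476 mM = 16.57 mL

calcium chloride 10.92 mL; ferric citrate 25.46 mg; carbenicillin 1.21 mL; gentamicin 1.49 mL; sodium pyruvate 16.57 mL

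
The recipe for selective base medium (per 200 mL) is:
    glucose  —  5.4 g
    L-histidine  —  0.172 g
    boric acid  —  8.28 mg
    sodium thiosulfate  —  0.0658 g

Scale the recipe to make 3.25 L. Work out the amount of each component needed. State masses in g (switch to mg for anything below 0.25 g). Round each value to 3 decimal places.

Scale factor = 3250 mL / 200 mL = 16.25.
glucose: 5.4 g × (3250 mL / 200 mL) = 87.750 g
L-histidine: 0.172 g × (3250 mL / 200 mL) = 2.795 g
boric acid: 8.28 mg × (3250 mL / 200 mL) = 134.550 mg
sodium thiosulfate: 0.0658 g × (3250 mL / 200 mL) = 1.069 g

glucose 87.750 g; L-histidine 2.795 g; boric acid 134.550 mg; sodium thiosulfate 1.069 g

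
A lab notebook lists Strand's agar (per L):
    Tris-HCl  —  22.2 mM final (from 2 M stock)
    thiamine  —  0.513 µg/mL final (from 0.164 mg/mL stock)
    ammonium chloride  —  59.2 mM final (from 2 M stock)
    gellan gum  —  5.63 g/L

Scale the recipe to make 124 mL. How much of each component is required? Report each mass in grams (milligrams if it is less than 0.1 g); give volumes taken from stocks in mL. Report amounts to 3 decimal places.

Tris-HCl 1.376 mL; thiamine 0.388 mL; ammonium chloride 3.670 mL; gellan gum 0.698 g

Working volume: 124 mL = 0.124 L.
Tris-HCl: C1V1 = C2V2 → 22.2 mM × 124 mL ÷ 2000 mM = 1.376 mL
thiamine: V = C2·V2/C1 = 0.513 µg/mL × 124 mL ÷ 164 µg/mL = 0.388 mL
ammonium chloride: C1V1 = C2V2 → 59.2 mM × 124 mL ÷ 2000 mM = 3.670 mL
gellan gum: 5.63 g/L × 0.124 L = 0.698 g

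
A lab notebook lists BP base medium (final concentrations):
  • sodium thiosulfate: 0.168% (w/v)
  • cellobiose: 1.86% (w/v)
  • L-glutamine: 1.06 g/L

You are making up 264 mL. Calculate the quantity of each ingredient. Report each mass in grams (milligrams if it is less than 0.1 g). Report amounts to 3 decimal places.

sodium thiosulfate 0.444 g; cellobiose 4.910 g; L-glutamine 0.280 g

Working volume: 264 mL = 0.264 L.
sodium thiosulfate: 0.168 g per 100 mL × 264 mL ÷ 100 = 0.444 g
cellobiose: 1.86 g per 100 mL × 264 mL ÷ 100 = 4.910 g
L-glutamine: 1.06 g/L × 0.264 L = 0.280 g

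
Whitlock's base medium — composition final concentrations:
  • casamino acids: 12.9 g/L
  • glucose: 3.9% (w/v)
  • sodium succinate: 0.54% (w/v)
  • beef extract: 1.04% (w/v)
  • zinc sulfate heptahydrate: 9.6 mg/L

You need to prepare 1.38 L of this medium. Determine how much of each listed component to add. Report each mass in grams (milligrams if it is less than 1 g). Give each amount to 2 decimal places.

Working volume: 1.38 L.
casamino acids: 12.9 g/L × 1.38 L = 17.80 g
glucose: 3.9% w/v = 39 g/L → 39 × 1.38 L = 53.82 g
sodium succinate: 0.54 g per 100 mL × 1380 mL ÷ 100 = 7.45 g
beef extract: 1.04% w/v = 10.4 g/L → 10.4 × 1.38 L = 14.35 g
zinc sulfate heptahydrate: 9.6 mg/L × 1.38 L = 13.25 mg

casamino acids 17.80 g; glucose 53.82 g; sodium succinate 7.45 g; beef extract 14.35 g; zinc sulfate heptahydrate 13.25 mg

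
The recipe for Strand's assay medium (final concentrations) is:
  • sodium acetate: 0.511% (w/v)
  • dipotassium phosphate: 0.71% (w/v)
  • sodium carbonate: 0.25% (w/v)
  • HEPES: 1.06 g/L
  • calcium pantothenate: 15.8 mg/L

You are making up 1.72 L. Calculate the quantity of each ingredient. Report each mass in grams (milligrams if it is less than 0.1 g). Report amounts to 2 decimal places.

Working volume: 1.72 L.
sodium acetate: 0.511 g per 100 mL × 1720 mL ÷ 100 = 8.79 g
dipotassium phosphate: 0.71 g per 100 mL × 1720 mL ÷ 100 = 12.21 g
sodium carbonate: 0.25 g per 100 mL × 1720 mL ÷ 100 = 4.30 g
HEPES: 1.06 g/L × 1.72 L = 1.82 g
calcium pantothenate: 15.8 mg/L × 1.72 L = 27.18 mg

sodium acetate 8.79 g; dipotassium phosphate 12.21 g; sodium carbonate 4.30 g; HEPES 1.82 g; calcium pantothenate 27.18 mg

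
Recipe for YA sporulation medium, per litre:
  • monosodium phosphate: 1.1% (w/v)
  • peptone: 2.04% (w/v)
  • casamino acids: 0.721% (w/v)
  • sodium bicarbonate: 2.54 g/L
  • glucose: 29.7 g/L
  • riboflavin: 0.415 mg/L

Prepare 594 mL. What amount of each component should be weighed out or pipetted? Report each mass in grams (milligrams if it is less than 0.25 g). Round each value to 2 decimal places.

monosodium phosphate 6.53 g; peptone 12.12 g; casamino acids 4.28 g; sodium bicarbonate 1.51 g; glucose 17.64 g; riboflavin 0.25 mg

Working volume: 594 mL = 0.594 L.
monosodium phosphate: 1.1 g per 100 mL × 594 mL ÷ 100 = 6.53 g
peptone: 2.04% w/v = 20.4 g/L → 20.4 × 0.594 L = 12.12 g
casamino acids: 0.721 g per 100 mL × 594 mL ÷ 100 = 4.28 g
sodium bicarbonate: 2.54 g/L × 0.594 L = 1.51 g
glucose: 29.7 g/L × 0.594 L = 17.64 g
riboflavin: 0.415 mg/L × 0.594 L = 0.25 mg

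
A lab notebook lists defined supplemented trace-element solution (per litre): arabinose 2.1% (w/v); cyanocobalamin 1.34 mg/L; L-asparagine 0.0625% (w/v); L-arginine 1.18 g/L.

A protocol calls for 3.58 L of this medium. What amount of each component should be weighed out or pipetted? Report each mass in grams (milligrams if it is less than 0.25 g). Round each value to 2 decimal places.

Working volume: 3.58 L.
arabinose: 2.1% w/v = 21 g/L → 21 × 3.58 L = 75.18 g
cyanocobalamin: 1.34 mg/L × 3.58 L = 4.80 mg
L-asparagine: 0.0625 g per 100 mL × 3580 mL ÷ 100 = 2.24 g
L-arginine: 1.18 g/L × 3.58 L = 4.22 g

arabinose 75.18 g; cyanocobalamin 4.80 mg; L-asparagine 2.24 g; L-arginine 4.22 g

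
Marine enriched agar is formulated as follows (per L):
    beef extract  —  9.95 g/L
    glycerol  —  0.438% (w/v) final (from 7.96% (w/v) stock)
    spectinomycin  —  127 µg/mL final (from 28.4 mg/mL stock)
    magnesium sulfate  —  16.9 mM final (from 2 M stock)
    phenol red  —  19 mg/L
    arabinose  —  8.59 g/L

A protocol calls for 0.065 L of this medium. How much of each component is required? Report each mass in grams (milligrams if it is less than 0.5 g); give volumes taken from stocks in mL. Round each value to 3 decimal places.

beef extract 0.647 g; glycerol 3.577 mL; spectinomycin 0.291 mL; magnesium sulfate 0.549 mL; phenol red 1.235 mg; arabinose 0.558 g

Scale factor relative to 1 L: 0.065.
beef extract: 9.95 g/L × 0.065 L = 0.647 g
glycerol: dilute stock: 0.438% ÷ 7.96% × 65 mL = 3.577 mL
spectinomycin: dilute stock: 127 µg/mL × 65 mL ÷ 28400 µg/mL = 0.291 mL
magnesium sulfate: V = C2·V2/C1 = 16.9 mM × 65 mL ÷ 2000 mM = 0.549 mL
phenol red: 19 mg/L × 0.065 L = 1.235 mg
arabinose: 8.59 g/L × 0.065 L = 0.558 g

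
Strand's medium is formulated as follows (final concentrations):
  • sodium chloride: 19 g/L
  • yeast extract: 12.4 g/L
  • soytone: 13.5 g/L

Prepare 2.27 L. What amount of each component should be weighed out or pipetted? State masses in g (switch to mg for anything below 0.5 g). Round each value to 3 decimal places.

sodium chloride 43.130 g; yeast extract 28.148 g; soytone 30.645 g

Scale factor relative to 1 L: 2.27.
sodium chloride: 19 g/L × 2.27 L = 43.130 g
yeast extract: 12.4 g/L × 2.27 L = 28.148 g
soytone: 13.5 g/L × 2.27 L = 30.645 g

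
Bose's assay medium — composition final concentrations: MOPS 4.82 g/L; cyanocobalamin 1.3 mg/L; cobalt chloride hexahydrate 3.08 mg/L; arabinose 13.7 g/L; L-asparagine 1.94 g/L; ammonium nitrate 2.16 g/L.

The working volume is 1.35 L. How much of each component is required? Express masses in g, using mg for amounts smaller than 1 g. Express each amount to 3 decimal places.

MOPS 6.507 g; cyanocobalamin 1.755 mg; cobalt chloride hexahydrate 4.158 mg; arabinose 18.495 g; L-asparagine 2.619 g; ammonium nitrate 2.916 g

Working volume: 1.35 L.
MOPS: 4.82 g/L × 1.35 L = 6.507 g
cyanocobalamin: 1.3 mg/L × 1.35 L = 1.755 mg
cobalt chloride hexahydrate: 3.08 mg/L × 1.35 L = 4.158 mg
arabinose: 13.7 g/L × 1.35 L = 18.495 g
L-asparagine: 1.94 g/L × 1.35 L = 2.619 g
ammonium nitrate: 2.16 g/L × 1.35 L = 2.916 g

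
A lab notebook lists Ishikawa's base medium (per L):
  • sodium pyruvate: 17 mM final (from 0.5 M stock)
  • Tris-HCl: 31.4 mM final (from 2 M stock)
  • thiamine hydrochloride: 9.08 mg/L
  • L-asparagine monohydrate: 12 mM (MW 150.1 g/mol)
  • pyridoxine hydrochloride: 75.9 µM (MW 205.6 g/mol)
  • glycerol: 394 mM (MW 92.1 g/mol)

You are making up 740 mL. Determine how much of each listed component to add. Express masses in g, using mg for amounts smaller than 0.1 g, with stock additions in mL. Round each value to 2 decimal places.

sodium pyruvate 25.16 mL; Tris-HCl 11.62 mL; thiamine hydrochloride 6.72 mg; L-asparagine monohydrate 1.33 g; pyridoxine hydrochloride 11.55 mg; glycerol 26.85 g

Target volume = 740 mL = 0.74 L.
sodium pyruvate: dilute stock: 17 mM × 740 mL ÷ 500 mM = 25.16 mL
Tris-HCl: dilute stock: 31.4 mM × 740 mL ÷ 2000 mM = 11.62 mL
thiamine hydrochloride: 9.08 mg/L × 0.74 L = 6.72 mg
L-asparagine monohydrate: 12 mmol/L × 150.1 g/mol × 0.74 L ÷ 1000 = 1.33 g
pyridoxine hydrochloride: 75.9 µmol/L × 205.6 g/mol × 0.74 L ÷ 1000 = 11.55 mg
glycerol: 394 mmol/L × 92.1 g/mol × 0.74 L ÷ 1000 = 26.85 g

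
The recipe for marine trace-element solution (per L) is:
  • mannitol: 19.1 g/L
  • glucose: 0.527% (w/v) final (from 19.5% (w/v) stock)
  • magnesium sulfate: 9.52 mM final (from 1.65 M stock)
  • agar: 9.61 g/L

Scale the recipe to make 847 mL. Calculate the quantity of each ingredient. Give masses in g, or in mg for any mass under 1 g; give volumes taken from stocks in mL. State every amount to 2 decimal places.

Scale factor relative to 1 L: 0.847.
mannitol: 19.1 g/L × 0.847 L = 16.18 g
glucose: C1V1 = C2V2 → 0.527% ÷ 19.5% × 847 mL = 22.89 mL
magnesium sulfate: C1V1 = C2V2 → 9.52 mM × 847 mL ÷ 1650 mM = 4.89 mL
agar: 9.61 g/L × 0.847 L = 8.14 g

mannitol 16.18 g; glucose 22.89 mL; magnesium sulfate 4.89 mL; agar 8.14 g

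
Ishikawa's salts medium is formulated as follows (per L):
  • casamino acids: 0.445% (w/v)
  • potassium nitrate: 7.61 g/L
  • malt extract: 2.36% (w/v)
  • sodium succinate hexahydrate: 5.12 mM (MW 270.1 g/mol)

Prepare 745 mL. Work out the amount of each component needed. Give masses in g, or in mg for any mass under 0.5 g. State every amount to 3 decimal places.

casamino acids 3.315 g; potassium nitrate 5.669 g; malt extract 17.582 g; sodium succinate hexahydrate 1.030 g

Working volume: 745 mL = 0.745 L.
casamino acids: 0.445% w/v = 4.45 g/L → 4.45 × 0.745 L = 3.315 g
potassium nitrate: 7.61 g/L × 0.745 L = 5.669 g
malt extract: 2.36% w/v = 23.6 g/L → 23.6 × 0.745 L = 17.582 g
sodium succinate hexahydrate: 5.12 mmol/L × 270.1 g/mol × 0.745 L ÷ 1000 = 1.030 g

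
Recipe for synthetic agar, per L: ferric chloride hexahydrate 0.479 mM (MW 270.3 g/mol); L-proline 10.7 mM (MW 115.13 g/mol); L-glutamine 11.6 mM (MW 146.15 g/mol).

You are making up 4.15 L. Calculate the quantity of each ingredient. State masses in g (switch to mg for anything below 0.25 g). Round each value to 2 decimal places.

Scale factor relative to 1 L: 4.15.
ferric chloride hexahydrate: 0.479 mmol/L × 270.3 g/mol × 4.15 L ÷ 1000 = 0.54 g
L-proline: 10.7 mmol/L × 115.13 g/mol × 4.15 L ÷ 1000 = 5.11 g
L-glutamine: 11.6 mmol/L × 146.15 g/mol × 4.15 L ÷ 1000 = 7.04 g

ferric chloride hexahydrate 0.54 g; L-proline 5.11 g; L-glutamine 7.04 g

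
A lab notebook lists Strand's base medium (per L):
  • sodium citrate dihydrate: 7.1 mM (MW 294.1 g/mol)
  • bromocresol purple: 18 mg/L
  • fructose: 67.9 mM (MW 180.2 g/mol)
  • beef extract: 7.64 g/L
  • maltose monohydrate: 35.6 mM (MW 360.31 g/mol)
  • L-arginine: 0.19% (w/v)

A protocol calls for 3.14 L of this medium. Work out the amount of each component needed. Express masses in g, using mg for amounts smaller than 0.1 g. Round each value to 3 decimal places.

sodium citrate dihydrate 6.557 g; bromocresol purple 56.520 mg; fructose 38.420 g; beef extract 23.990 g; maltose monohydrate 40.277 g; L-arginine 5.966 g

Working volume: 3.14 L.
sodium citrate dihydrate: 7.1 mmol/L × 294.1 g/mol × 3.14 L ÷ 1000 = 6.557 g
bromocresol purple: 18 mg/L × 3.14 L = 56.520 mg
fructose: 67.9 mmol/L × 180.2 g/mol × 3.14 L ÷ 1000 = 38.420 g
beef extract: 7.64 g/L × 3.14 L = 23.990 g
maltose monohydrate: 35.6 mmol/L × 360.31 g/mol × 3.14 L ÷ 1000 = 40.277 g
L-arginine: 0.19 g per 100 mL × 3140 mL ÷ 100 = 5.966 g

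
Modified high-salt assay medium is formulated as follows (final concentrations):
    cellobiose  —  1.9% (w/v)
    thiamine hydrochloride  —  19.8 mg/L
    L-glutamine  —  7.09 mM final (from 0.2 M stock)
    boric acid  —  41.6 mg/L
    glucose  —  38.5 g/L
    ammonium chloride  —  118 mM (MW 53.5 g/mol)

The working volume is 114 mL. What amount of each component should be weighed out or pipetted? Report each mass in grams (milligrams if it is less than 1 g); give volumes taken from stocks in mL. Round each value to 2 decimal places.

Working volume: 114 mL = 0.114 L.
cellobiose: 1.9% w/v = 19 g/L → 19 × 0.114 L = 2.17 g
thiamine hydrochloride: 19.8 mg/L × 0.114 L = 2.26 mg
L-glutamine: V = C2·V2/C1 = 7.09 mM × 114 mL ÷ 200 mM = 4.04 mL
boric acid: 41.6 mg/L × 0.114 L = 4.74 mg
glucose: 38.5 g/L × 0.114 L = 4.39 g
ammonium chloride: 118 mmol/L × 53.5 mg/mmol × 0.114 L = 719.68 mg

cellobiose 2.17 g; thiamine hydrochloride 2.26 mg; L-glutamine 4.04 mL; boric acid 4.74 mg; glucose 4.39 g; ammonium chloride 719.68 mg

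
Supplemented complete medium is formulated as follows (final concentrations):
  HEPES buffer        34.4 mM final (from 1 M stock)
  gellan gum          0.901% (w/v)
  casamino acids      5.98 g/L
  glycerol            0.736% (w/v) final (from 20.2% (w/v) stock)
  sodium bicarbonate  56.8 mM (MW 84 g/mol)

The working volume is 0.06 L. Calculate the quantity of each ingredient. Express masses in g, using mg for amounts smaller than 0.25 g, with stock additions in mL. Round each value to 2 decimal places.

Scale factor relative to 1 L: 0.06.
HEPES buffer: C1V1 = C2V2 → 34.4 mM × 60 mL ÷ 1000 mM = 2.06 mL
gellan gum: 0.901 g per 100 mL × 60 mL ÷ 100 = 0.54 g
casamino acids: 5.98 g/L × 0.06 L = 0.36 g
glycerol: dilute stock: 0.736% ÷ 20.2% × 60 mL = 2.19 mL
sodium bicarbonate: 56.8 mmol/L × 84 g/mol × 0.06 L ÷ 1000 = 0.29 g

HEPES buffer 2.06 mL; gellan gum 0.54 g; casamino acids 0.36 g; glycerol 2.19 mL; sodium bicarbonate 0.29 g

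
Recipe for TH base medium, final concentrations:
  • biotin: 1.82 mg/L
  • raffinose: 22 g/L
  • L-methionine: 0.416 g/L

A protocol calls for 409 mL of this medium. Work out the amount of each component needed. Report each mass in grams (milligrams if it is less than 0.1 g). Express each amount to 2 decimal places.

Working volume: 409 mL = 0.409 L.
biotin: 1.82 mg/L × 0.409 L = 0.74 mg
raffinose: 22 g/L × 0.409 L = 9.00 g
L-methionine: 0.416 g/L × 0.409 L = 0.17 g

biotin 0.74 mg; raffinose 9.00 g; L-methionine 0.17 g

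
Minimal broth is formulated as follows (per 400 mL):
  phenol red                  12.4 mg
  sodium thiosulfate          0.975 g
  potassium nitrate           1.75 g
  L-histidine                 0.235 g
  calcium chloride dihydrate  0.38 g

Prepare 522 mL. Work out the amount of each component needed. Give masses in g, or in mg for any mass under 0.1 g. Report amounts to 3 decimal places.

Scale factor = 522 mL / 400 mL = 1.305.
phenol red: 12.4 mg × (522 mL / 400 mL) = 16.182 mg
sodium thiosulfate: 0.975 g × (522 mL / 400 mL) = 1.272 g
potassium nitrate: 1.75 g × (522 mL / 400 mL) = 2.284 g
L-histidine: 0.235 g × (522 mL / 400 mL) = 0.307 g
calcium chloride dihydrate: 0.38 g × (522 mL / 400 mL) = 0.496 g

phenol red 16.182 mg; sodium thiosulfate 1.272 g; potassium nitrate 2.284 g; L-histidine 0.307 g; calcium chloride dihydrate 0.496 g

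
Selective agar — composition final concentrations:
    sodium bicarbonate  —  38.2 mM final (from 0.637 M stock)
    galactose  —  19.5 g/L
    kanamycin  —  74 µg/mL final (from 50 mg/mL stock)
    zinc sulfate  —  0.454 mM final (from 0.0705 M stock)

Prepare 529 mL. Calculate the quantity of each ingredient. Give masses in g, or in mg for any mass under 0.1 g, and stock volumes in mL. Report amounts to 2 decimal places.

Target volume = 529 mL = 0.529 L.
sodium bicarbonate: dilute stock: 38.2 mM × 529 mL ÷ 637 mM = 31.72 mL
galactose: 19.5 g/L × 0.529 L = 10.32 g
kanamycin: V = C2·V2/C1 = 74 µg/mL × 529 mL ÷ 50000 µg/mL = 0.78 mL
zinc sulfate: C1V1 = C2V2 → 0.454 mM × 529 mL ÷ 70.5 mM = 3.41 mL

sodium bicarbonate 31.72 mL; galactose 10.32 g; kanamycin 0.78 mL; zinc sulfate 3.41 mL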